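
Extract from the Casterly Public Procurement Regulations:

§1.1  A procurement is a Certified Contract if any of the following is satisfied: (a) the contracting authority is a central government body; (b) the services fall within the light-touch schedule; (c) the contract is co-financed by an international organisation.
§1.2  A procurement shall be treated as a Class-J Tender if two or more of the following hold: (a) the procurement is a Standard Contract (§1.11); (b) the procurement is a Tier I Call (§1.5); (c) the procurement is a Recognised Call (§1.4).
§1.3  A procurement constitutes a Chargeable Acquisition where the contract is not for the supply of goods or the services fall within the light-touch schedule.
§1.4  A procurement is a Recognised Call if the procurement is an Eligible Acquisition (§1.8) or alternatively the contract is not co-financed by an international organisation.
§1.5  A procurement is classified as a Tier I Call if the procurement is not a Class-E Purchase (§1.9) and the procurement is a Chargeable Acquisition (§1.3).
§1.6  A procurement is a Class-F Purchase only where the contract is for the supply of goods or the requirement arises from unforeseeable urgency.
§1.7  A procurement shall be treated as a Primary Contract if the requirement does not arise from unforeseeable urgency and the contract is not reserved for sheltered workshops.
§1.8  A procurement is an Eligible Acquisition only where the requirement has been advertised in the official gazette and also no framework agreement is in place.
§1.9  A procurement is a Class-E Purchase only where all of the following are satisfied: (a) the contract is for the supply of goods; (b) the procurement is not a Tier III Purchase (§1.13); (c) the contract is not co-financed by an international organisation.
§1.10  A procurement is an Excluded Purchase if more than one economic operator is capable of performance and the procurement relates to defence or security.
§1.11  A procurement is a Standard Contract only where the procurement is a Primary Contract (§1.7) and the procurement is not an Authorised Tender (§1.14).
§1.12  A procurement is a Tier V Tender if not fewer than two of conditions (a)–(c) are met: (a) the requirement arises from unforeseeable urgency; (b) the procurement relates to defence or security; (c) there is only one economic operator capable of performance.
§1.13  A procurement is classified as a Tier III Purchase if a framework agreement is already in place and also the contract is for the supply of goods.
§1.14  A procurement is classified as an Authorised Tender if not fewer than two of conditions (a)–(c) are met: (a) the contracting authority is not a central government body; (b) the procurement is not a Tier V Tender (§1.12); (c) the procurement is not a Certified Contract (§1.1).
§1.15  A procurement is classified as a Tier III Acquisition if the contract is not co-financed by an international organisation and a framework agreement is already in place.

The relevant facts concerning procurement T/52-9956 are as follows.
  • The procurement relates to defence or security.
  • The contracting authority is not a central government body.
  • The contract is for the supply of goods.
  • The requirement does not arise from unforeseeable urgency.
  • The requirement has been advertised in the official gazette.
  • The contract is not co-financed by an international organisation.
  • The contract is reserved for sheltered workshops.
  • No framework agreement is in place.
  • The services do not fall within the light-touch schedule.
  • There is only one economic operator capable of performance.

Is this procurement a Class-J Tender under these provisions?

No

§1.7 — Primary Contract: [the requirement does not arise from unforeseeable urgency? yes] AND [the contract is not reserved for sheltered workshops? no] → not satisfied.
§1.12 — Tier V Tender: the requirement arises from unforeseeable urgency? no; the procurement relates to defence or security? yes; there is only one economic operator capable of performance? yes — 2 of 3 hold (need ≥2) → satisfied.
§1.1 — Certified Contract: [the contracting authority is a central government body? no] OR [the services fall within the light-touch schedule? no] OR [the contract is co-financed by an international organisation? no] → not satisfied.
§1.14 — Authorised Tender: the contracting authority is not a central government body? yes; not a Tier V Tender (§1.12)? no; not a Certified Contract (§1.1)? yes — 2 of 3 hold (need ≥2) → satisfied.
§1.11 — Standard Contract: [Primary Contract (§1.7)? no] AND [not an Authorised Tender (§1.14)? no] → not satisfied.
§1.13 — Tier III Purchase: [a framework agreement is already in place? no] AND [the contract is for the supply of goods? yes] → not satisfied.
§1.9 — Class-E Purchase: [the contract is for the supply of goods? yes] AND [not a Tier III Purchase (§1.13)? yes] AND [the contract is not co-financed by an international organisation? yes] → satisfied.
§1.3 — Chargeable Acquisition: [the contract is not for the supply of goods? no] OR [the services fall within the light-touch schedule? no] → not satisfied.
§1.5 — Tier I Call: [not a Class-E Purchase (§1.9)? no] AND [Chargeable Acquisition (§1.3)? no] → not satisfied.
§1.8 — Eligible Acquisition: [the requirement has been advertised in the official gazette? yes] AND [no framework agreement is in place? yes] → satisfied.
§1.4 — Recognised Call: [Eligible Acquisition (§1.8)? yes] OR [the contract is not co-financed by an international organisation? yes] → satisfied.
§1.2 — Class-J Tender: Standard Contract (§1.11)? no; Tier I Call (§1.5)? no; Recognised Call (§1.4)? yes — 1 of 3 hold (need ≥2) → not satisfied.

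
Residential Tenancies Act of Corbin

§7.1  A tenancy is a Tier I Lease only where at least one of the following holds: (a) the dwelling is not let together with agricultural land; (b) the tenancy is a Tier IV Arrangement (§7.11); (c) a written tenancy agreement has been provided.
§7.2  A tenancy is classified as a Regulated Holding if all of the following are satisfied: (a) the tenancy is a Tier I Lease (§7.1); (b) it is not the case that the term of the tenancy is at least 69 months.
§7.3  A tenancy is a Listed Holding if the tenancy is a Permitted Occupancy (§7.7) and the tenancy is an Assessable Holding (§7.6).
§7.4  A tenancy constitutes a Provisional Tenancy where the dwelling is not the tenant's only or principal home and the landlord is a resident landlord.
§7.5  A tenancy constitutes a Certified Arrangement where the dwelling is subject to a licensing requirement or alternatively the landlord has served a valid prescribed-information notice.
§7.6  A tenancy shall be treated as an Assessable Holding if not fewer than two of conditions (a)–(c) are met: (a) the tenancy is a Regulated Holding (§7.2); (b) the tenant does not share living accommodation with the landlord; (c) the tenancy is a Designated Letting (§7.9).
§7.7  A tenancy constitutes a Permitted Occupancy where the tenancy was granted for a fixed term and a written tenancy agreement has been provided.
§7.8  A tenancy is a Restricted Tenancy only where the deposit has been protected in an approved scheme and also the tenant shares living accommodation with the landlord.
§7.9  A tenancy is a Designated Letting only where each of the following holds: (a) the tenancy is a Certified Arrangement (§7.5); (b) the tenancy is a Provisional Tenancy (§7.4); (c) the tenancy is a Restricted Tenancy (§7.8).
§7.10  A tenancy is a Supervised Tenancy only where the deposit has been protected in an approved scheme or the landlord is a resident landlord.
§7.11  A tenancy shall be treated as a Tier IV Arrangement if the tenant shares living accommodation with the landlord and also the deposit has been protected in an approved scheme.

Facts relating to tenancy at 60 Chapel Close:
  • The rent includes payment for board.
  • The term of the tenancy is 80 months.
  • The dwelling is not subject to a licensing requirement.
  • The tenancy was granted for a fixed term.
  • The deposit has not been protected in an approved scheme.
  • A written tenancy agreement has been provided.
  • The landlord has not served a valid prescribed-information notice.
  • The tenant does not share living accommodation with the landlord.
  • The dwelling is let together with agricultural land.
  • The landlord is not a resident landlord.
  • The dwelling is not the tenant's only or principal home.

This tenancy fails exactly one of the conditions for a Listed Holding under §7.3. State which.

Assessable Holding

§7.7 — Permitted Occupancy: [the tenancy was granted for a fixed term? yes] AND [a written tenancy agreement has been provided? yes] → satisfied.
§7.11 — Tier IV Arrangement: [the tenant shares living accommodation with the landlord? no] AND [the deposit has been protected in an approved scheme? no] → not satisfied.
§7.1 — Tier I Lease: [the dwelling is not let together with agricultural land? no] OR [Tier IV Arrangement (§7.11)? no] OR [a written tenancy agreement has been provided? yes] → satisfied.
§7.2 — Regulated Holding: [Tier I Lease (§7.1)? yes] AND [term of the tenancy: 80 months ≥ 69 months? yes, so negated condition no] → not satisfied.
§7.5 — Certified Arrangement: [the dwelling is subject to a licensing requirement? no] OR [the landlord has served a valid prescribed-information notice? no] → not satisfied.
§7.4 — Provisional Tenancy: [the dwelling is not the tenant's only or principal home? yes] AND [the landlord is a resident landlord? no] → not satisfied.
§7.8 — Restricted Tenancy: [the deposit has been protected in an approved scheme? no] AND [the tenant shares living accommodation with the landlord? no] → not satisfied.
§7.9 — Designated Letting: [Certified Arrangement (§7.5)? no] AND [Provisional Tenancy (§7.4)? no] AND [Restricted Tenancy (§7.8)? no] → not satisfied.
§7.6 — Assessable Holding: Regulated Holding (§7.2)? no; the tenant does not share living accommodation with the landlord? yes; Designated Letting (§7.9)? no — 1 of 3 hold (need ≥2) → not satisfied.
§7.3 — Listed Holding: [Permitted Occupancy (§7.7)? yes] AND [Assessable Holding (§7.6)? no] → not satisfied.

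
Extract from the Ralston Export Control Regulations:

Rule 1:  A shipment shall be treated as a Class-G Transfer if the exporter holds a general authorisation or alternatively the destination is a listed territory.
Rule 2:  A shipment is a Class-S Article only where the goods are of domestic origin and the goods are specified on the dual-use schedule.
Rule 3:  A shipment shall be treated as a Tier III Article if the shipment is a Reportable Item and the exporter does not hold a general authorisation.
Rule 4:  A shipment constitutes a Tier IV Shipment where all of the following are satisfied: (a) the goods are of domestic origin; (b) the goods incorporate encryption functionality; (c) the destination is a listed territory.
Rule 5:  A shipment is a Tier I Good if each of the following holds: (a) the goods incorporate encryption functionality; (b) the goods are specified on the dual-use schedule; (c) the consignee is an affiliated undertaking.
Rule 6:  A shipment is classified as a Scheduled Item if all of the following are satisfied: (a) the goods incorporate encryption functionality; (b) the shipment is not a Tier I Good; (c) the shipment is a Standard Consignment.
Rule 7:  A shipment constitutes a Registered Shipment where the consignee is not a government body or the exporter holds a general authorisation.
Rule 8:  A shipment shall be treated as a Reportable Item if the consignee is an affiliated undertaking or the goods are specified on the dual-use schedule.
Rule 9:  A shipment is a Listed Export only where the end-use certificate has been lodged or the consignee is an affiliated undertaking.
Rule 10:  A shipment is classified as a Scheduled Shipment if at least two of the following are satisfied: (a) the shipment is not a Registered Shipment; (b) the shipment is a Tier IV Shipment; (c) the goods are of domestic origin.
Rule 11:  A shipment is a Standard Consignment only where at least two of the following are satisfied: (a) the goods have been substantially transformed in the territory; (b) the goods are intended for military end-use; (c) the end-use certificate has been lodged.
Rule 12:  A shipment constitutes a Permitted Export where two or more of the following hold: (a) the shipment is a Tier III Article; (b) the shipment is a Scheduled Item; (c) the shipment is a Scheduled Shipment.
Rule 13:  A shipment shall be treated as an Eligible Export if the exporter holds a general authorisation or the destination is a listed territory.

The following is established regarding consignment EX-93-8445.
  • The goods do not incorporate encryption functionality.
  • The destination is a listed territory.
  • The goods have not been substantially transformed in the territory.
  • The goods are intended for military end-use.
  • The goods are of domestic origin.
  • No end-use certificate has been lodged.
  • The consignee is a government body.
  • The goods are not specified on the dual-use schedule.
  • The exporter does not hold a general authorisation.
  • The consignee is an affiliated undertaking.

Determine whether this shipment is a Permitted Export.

Under rule 8: the consignee is an affiliated undertaking? yes; or the goods are specified on the dual-use schedule? no. So the shipment is a Reportable Item.
Under rule 3: Reportable Item (rule 8)? yes; and the exporter does not hold a general authorisation? yes. So the shipment is a Tier III Article.
Under rule 5: the goods incorporate encryption functionality? no; and the goods are specified on the dual-use schedule? no; and the consignee is an affiliated undertaking? yes. So the shipment is not a Tier I Good.
Under rule 11: the goods have been substantially transformed in the territory? no; the goods are intended for military end-use? yes; the end-use certificate has been lodged? no — 1 of 3 hold (need ≥2) → not satisfied.
Under rule 6: the goods incorporate encryption functionality? no; and not a Tier I Good (rule 5)? yes; and Standard Consignment (rule 11)? no. So the shipment is not a Scheduled Item.
Under rule 7: the consignee is not a government body? no; or the exporter holds a general authorisation? no. So the shipment is not a Registered Shipment.
Under rule 4: the goods are of domestic origin? yes; and the goods incorporate encryption functionality? no; and the destination is a listed territory? yes. So the shipment is not a Tier IV Shipment.
Under rule 10: not a Registered Shipment (rule 7)? yes; Tier IV Shipment (rule 4)? no; the goods are of domestic origin? yes — 2 of 3 hold (need ≥2) → satisfied.
Under rule 12: Tier III Article (rule 3)? yes; Scheduled Item (rule 6)? no; Scheduled Shipment (rule 10)? yes — 2 of 3 hold (need ≥2) → satisfied.

Yes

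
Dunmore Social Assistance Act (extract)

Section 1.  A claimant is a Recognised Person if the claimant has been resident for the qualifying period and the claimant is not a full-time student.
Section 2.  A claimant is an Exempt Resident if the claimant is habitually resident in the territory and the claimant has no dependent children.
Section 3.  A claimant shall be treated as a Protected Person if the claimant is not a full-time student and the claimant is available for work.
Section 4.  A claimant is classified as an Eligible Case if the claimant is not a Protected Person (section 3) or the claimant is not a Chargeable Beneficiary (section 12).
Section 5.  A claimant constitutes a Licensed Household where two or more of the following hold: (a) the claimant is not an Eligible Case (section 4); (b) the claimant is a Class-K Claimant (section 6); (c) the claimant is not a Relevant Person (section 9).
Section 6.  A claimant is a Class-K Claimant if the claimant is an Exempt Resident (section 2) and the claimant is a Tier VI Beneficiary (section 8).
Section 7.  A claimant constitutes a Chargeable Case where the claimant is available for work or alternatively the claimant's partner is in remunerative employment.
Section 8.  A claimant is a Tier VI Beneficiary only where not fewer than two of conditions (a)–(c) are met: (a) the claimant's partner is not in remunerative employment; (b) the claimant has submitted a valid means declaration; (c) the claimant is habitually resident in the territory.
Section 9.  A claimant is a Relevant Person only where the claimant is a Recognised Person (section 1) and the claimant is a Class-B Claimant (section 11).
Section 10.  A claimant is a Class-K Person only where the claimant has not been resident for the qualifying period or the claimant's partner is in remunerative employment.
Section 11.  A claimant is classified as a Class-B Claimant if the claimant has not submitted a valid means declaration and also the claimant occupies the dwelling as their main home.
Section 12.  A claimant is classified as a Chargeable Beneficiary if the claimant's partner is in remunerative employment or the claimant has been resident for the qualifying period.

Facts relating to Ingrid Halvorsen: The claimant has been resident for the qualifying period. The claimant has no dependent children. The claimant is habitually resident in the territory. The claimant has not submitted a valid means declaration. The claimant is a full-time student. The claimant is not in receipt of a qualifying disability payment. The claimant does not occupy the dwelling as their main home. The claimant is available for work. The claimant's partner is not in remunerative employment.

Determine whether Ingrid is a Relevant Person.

No

section 1 — Recognised Person: [the claimant has been resident for the qualifying period? yes] AND [the claimant is not a full-time student? no] → not satisfied.
section 11 — Class-B Claimant: [the claimant has not submitted a valid means declaration? yes] AND [the claimant occupies the dwelling as their main home? no] → not satisfied.
section 9 — Relevant Person: [Recognised Person (section 1)? no] AND [Class-B Claimant (section 11)? no] → not satisfied.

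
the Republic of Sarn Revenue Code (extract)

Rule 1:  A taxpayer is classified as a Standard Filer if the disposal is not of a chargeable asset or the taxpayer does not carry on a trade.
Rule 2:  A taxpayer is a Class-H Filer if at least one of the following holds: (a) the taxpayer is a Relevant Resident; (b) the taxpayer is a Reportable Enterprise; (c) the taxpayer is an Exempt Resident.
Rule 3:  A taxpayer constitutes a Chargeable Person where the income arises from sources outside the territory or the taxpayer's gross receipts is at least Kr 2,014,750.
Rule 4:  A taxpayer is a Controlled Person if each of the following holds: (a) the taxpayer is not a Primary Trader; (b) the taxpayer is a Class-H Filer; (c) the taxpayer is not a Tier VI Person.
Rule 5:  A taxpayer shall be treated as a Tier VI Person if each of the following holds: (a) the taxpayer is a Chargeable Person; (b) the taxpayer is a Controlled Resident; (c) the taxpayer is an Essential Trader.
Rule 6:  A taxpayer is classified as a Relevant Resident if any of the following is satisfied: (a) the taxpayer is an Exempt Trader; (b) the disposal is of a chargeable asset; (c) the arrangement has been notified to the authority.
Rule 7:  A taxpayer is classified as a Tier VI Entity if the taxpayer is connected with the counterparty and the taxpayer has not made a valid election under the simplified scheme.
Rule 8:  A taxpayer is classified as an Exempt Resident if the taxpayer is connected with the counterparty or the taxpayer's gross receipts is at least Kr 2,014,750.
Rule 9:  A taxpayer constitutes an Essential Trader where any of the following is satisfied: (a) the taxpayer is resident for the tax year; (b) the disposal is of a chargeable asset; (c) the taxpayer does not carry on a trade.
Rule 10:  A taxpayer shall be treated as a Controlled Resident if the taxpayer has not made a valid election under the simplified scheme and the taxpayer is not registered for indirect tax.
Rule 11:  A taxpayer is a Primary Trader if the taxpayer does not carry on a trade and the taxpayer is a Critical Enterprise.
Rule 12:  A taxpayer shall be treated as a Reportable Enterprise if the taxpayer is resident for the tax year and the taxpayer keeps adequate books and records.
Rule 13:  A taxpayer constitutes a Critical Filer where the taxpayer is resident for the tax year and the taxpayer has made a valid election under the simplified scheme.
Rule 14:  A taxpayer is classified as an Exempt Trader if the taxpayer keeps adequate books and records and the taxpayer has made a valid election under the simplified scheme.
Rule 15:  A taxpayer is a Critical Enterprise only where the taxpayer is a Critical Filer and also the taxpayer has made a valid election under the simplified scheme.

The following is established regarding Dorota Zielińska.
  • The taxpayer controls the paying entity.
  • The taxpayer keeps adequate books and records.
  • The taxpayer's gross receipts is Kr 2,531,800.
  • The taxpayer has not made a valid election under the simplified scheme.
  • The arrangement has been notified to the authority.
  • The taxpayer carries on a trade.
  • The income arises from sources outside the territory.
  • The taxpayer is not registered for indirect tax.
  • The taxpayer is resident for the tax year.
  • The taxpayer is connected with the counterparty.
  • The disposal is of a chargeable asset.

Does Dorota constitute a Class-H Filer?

Yes

rule 14 — Exempt Trader: [the taxpayer keeps adequate books and records? yes] AND [the taxpayer has made a valid election under the simplified scheme? no] → not satisfied.
rule 6 — Relevant Resident: [Exempt Trader (rule 14)? no] OR [the disposal is of a chargeable asset? yes] OR [the arrangement has been notified to the authority? yes] → satisfied.
rule 12 — Reportable Enterprise: [the taxpayer is resident for the tax year? yes] AND [the taxpayer keeps adequate books and records? yes] → satisfied.
rule 8 — Exempt Resident: [the taxpayer is connected with the counterparty? yes] OR [taxpayer's gross receipts: Kr 2,531,800 ≥ Kr 2,014,750? yes] → satisfied.
rule 2 — Class-H Filer: [Relevant Resident (rule 6)? yes] OR [Reportable Enterprise (rule 12)? yes] OR [Exempt Resident (rule 8)? yes] → satisfied.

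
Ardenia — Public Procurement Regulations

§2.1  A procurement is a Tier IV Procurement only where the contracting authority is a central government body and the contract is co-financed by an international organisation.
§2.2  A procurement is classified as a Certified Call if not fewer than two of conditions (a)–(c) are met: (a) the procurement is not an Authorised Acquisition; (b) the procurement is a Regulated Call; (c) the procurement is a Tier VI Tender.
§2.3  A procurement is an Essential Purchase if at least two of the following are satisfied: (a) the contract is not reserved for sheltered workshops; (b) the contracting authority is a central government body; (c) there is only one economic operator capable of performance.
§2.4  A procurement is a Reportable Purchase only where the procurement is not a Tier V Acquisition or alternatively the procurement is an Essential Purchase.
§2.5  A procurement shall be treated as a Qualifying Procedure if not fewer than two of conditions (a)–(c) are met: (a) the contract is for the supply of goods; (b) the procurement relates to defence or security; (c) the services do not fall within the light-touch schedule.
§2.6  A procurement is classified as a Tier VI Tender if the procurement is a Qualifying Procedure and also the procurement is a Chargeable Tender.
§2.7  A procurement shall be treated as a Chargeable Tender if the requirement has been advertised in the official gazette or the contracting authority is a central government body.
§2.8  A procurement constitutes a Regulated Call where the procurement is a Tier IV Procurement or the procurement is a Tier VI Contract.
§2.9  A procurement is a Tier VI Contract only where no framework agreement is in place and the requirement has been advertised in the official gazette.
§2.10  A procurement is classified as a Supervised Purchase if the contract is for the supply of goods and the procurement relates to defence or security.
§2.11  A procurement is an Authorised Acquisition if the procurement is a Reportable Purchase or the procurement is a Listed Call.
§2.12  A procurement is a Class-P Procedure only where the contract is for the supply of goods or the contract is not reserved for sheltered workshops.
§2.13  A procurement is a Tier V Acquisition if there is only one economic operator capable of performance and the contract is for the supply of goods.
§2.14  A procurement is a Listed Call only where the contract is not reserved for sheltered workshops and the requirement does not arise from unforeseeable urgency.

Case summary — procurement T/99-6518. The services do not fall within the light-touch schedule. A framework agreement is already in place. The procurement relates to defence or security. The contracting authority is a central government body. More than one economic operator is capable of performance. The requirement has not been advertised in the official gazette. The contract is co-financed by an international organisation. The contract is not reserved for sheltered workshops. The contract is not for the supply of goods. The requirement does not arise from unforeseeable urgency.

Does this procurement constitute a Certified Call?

Under §2.13: there is only one economic operator capable of performance? no; and the contract is for the supply of goods? no. So the procurement is not a Tier V Acquisition.
Under §2.3: the contract is not reserved for sheltered workshops? yes; the contracting authority is a central government body? yes; there is only one economic operator capable of performance? no — 2 of 3 hold (need ≥2) → satisfied.
Under §2.4: not a Tier V Acquisition (§2.13)? yes; or Essential Purchase (§2.3)? yes. So the procurement is a Reportable Purchase.
Under §2.14: the contract is not reserved for sheltered workshops? yes; and the requirement does not arise from unforeseeable urgency? yes. So the procurement is a Listed Call.
Under §2.11: Reportable Purchase (§2.4)? yes; or Listed Call (§2.14)? yes. So the procurement is an Authorised Acquisition.
Under §2.1: the contracting authority is a central government body? yes; and the contract is co-financed by an international organisation? yes. So the procurement is a Tier IV Procurement.
Under §2.9: no framework agreement is in place? no; and the requirement has been advertised in the official gazette? no. So the procurement is not a Tier VI Contract.
Under §2.8: Tier IV Procurement (§2.1)? yes; or Tier VI Contract (§2.9)? no. So the procurement is a Regulated Call.
Under §2.5: the contract is for the supply of goods? no; the procurement relates to defence or security? yes; the services do not fall within the light-touch schedule? yes — 2 of 3 hold (need ≥2) → satisfied.
Under §2.7: the requirement has been advertised in the official gazette? no; or the contracting authority is a central government body? yes. So the procurement is a Chargeable Tender.
Under §2.6: Qualifying Procedure (§2.5)? yes; and Chargeable Tender (§2.7)? yes. So the procurement is a Tier VI Tender.
Under §2.2: not an Authorised Acquisition (§2.11)? no; Regulated Call (§2.8)? yes; Tier VI Tender (§2.6)? yes — 2 of 3 hold (need ≥2) → satisfied.

Yes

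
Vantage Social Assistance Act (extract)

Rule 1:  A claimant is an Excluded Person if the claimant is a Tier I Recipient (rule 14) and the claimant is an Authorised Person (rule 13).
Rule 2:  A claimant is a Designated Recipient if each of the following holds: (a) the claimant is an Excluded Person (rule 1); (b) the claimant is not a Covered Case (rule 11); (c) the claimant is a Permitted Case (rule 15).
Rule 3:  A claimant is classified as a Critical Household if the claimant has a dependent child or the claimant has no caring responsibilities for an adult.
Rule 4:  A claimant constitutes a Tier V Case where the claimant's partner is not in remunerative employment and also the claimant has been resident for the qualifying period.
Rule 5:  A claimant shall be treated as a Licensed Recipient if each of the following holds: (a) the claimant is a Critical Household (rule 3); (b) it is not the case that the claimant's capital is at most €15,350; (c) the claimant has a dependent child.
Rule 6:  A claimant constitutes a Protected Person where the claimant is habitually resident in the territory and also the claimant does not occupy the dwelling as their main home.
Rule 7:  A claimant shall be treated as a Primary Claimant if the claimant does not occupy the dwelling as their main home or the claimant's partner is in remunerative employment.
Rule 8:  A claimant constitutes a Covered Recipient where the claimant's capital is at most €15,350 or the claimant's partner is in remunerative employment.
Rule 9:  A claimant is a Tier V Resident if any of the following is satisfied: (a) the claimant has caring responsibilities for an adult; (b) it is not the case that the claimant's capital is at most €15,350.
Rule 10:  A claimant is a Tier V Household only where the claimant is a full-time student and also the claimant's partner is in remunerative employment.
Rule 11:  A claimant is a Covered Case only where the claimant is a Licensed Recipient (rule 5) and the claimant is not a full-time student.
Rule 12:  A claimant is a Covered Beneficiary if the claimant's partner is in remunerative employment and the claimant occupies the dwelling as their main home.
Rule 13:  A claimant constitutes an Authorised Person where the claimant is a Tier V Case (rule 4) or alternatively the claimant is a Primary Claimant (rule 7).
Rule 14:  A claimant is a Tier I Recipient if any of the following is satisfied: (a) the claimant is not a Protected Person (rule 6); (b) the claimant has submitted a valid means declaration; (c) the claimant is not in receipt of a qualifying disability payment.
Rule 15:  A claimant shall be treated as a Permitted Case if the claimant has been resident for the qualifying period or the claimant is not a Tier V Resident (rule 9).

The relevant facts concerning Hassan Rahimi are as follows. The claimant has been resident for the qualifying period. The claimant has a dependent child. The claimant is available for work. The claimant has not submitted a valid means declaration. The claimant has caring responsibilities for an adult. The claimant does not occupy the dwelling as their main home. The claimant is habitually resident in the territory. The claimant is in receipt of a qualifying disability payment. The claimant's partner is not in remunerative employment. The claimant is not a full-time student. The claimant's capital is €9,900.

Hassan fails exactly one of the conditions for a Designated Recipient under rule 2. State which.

rule 6 — Protected Person: [the claimant is habitually resident in the territory? yes] AND [the claimant does not occupy the dwelling as their main home? yes] → satisfied.
rule 14 — Tier I Recipient: [not a Protected Person (rule 6)? no] OR [the claimant has submitted a valid means declaration? no] OR [the claimant is not in receipt of a qualifying disability payment? no] → not satisfied.
rule 4 — Tier V Case: [the claimant's partner is not in remunerative employment? yes] AND [the claimant has been resident for the qualifying period? yes] → satisfied.
rule 7 — Primary Claimant: [the claimant does not occupy the dwelling as their main home? yes] OR [the claimant's partner is in remunerative employment? no] → satisfied.
rule 13 — Authorised Person: [Tier V Case (rule 4)? yes] OR [Primary Claimant (rule 7)? yes] → satisfied.
rule 1 — Excluded Person: [Tier I Recipient (rule 14)? no] AND [Authorised Person (rule 13)? yes] → not satisfied.
rule 3 — Critical Household: [the claimant has a dependent child? yes] OR [the claimant has no caring responsibilities for an adult? no] → satisfied.
rule 5 — Licensed Recipient: [Critical Household (rule 3)? yes] AND [claimant's capital: €9,900 ≤ €15,350? yes, so negated condition no] AND [the claimant has a dependent child? yes] → not satisfied.
rule 11 — Covered Case: [Licensed Recipient (rule 5)? no] AND [the claimant is not a full-time student? yes] → not satisfied.
rule 9 — Tier V Resident: [the claimant has caring responsibilities for an adult? yes] OR [claimant's capital: €9,900 ≤ €15,350? yes, so negated condition no] → satisfied.
rule 15 — Permitted Case: [the claimant has been resident for the qualifying period? yes] OR [not a Tier V Resident (rule 9)? no] → satisfied.
rule 2 — Designated Recipient: [Excluded Person (rule 1)? no] AND [not a Covered Case (rule 11)? yes] AND [Permitted Case (rule 15)? yes] → not satisfied.

Excluded Person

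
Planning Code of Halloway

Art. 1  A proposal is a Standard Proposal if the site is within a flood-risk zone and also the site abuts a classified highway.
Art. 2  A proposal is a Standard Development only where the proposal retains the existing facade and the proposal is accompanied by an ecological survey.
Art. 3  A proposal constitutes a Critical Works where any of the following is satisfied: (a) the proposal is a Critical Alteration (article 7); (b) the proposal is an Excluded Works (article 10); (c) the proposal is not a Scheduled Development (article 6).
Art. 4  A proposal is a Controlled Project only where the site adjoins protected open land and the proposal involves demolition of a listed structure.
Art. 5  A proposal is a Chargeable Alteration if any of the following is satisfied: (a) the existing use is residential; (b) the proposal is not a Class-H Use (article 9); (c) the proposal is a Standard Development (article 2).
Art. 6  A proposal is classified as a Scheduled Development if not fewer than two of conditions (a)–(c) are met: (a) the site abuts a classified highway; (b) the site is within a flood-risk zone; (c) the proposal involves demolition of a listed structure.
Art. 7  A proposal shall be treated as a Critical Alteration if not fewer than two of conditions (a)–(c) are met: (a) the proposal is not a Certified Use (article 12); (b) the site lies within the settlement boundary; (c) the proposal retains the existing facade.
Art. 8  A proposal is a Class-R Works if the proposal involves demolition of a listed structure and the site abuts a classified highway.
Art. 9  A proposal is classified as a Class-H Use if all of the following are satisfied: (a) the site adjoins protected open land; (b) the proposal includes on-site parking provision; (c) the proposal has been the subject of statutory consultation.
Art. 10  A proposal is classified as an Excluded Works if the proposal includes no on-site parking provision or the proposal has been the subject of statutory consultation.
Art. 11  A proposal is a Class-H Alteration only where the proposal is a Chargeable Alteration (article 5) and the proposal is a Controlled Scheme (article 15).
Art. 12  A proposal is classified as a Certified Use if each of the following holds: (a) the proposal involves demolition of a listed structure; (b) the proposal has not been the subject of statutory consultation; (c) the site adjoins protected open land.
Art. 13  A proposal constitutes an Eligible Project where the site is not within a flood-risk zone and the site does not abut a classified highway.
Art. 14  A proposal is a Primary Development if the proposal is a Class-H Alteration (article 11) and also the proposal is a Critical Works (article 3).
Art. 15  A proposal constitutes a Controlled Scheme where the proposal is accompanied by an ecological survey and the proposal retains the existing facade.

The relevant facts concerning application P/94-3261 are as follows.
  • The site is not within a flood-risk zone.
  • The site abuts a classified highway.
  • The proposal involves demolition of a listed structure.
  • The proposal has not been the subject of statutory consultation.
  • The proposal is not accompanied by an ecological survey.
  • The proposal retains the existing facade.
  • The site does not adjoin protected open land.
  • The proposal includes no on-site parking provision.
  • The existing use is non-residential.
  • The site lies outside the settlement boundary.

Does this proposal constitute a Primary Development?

article 9 — Class-H Use: [the site adjoins protected open land? no] AND [the proposal includes on-site parking provision? no] AND [the proposal has been the subject of statutory consultation? no] → not satisfied.
article 2 — Standard Development: [the proposal retains the existing facade? yes] AND [the proposal is accompanied by an ecological survey? no] → not satisfied.
article 5 — Chargeable Alteration: [the existing use is residential? no] OR [not a Class-H Use (article 9)? yes] OR [Standard Development (article 2)? no] → satisfied.
article 15 — Controlled Scheme: [the proposal is accompanied by an ecological survey? no] AND [the proposal retains the existing facade? yes] → not satisfied.
article 11 — Class-H Alteration: [Chargeable Alteration (article 5)? yes] AND [Controlled Scheme (article 15)? no] → not satisfied.
article 12 — Certified Use: [the proposal involves demolition of a listed structure? yes] AND [the proposal has not been the subject of statutory consultation? yes] AND [the site adjoins protected open land? no] → not satisfied.
article 7 — Critical Alteration: not a Certified Use (article 12)? yes; the site lies within the settlement boundary? no; the proposal retains the existing facade? yes — 2 of 3 hold (need ≥2) → satisfied.
article 10 — Excluded Works: [the proposal includes no on-site parking provision? yes] OR [the proposal has been the subject of statutory consultation? no] → satisfied.
article 6 — Scheduled Development: the site abuts a classified highway? yes; the site is within a flood-risk zone? no; the proposal involves demolition of a listed structure? yes — 2 of 3 hold (need ≥2) → satisfied.
article 3 — Critical Works: [Critical Alteration (article 7)? yes] OR [Excluded Works (article 10)? yes] OR [not a Scheduled Development (article 6)? no] → satisfied.
article 14 — Primary Development: [Class-H Alteration (article 11)? no] AND [Critical Works (article 3)? yes] → not satisfied.

No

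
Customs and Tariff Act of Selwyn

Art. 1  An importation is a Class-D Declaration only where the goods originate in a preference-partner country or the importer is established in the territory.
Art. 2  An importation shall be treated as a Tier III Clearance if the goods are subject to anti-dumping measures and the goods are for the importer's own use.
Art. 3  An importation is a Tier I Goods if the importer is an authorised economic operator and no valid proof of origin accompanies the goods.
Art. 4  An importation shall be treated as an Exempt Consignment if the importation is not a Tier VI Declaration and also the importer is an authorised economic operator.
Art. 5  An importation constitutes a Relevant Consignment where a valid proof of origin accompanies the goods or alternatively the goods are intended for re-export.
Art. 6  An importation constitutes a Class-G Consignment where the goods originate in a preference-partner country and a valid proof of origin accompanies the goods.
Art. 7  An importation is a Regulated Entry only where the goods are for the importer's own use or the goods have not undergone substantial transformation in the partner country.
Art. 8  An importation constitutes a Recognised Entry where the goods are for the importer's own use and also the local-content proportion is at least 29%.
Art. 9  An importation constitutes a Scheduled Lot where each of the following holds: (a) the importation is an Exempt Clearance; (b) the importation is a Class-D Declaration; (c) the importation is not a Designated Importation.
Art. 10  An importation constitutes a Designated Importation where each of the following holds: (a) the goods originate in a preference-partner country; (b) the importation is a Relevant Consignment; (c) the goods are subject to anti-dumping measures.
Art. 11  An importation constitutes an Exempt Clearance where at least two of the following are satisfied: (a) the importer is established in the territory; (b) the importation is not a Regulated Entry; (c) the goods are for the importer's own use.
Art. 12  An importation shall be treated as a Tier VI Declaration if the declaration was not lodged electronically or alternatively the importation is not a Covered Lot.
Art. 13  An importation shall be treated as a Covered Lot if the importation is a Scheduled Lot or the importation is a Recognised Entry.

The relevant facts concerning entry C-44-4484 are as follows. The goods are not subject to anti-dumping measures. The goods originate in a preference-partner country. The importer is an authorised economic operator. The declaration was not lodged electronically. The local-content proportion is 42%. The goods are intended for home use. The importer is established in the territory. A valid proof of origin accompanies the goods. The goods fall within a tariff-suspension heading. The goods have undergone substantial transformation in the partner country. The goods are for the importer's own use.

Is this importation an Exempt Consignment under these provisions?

No

Under article 7: the goods are for the importer's own use? yes; or the goods have not undergone substantial transformation in the partner country? no. So the importation is a Regulated Entry.
Under article 11: the importer is established in the territory? yes; not a Regulated Entry (article 7)? no; the goods are for the importer's own use? yes — 2 of 3 hold (need ≥2) → satisfied.
Under article 1: the goods originate in a preference-partner country? yes; or the importer is established in the territory? yes. So the importation is a Class-D Declaration.
Under article 5: a valid proof of origin accompanies the goods? yes; or the goods are intended for re-export? no. So the importation is a Relevant Consignment.
Under article 10: the goods originate in a preference-partner country? yes; and Relevant Consignment (article 5)? yes; and the goods are subject to anti-dumping measures? no. So the importation is not a Designated Importation.
Under article 9: Exempt Clearance (article 11)? yes; and Class-D Declaration (article 1)? yes; and not a Designated Importation (article 10)? yes. So the importation is a Scheduled Lot.
Under article 8: the goods are for the importer's own use? yes; and local-content proportion: 42% ≥ 29%? yes. So the importation is a Recognised Entry.
Under article 13: Scheduled Lot (article 9)? yes; or Recognised Entry (article 8)? yes. So the importation is a Covered Lot.
Under article 12: the declaration was not lodged electronically? yes; or not a Covered Lot (article 13)? no. So the importation is a Tier VI Declaration.
Under article 4: not a Tier VI Declaration (article 12)? no; and the importer is an authorised economic operator? yes. So the importation is not an Exempt Consignment.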